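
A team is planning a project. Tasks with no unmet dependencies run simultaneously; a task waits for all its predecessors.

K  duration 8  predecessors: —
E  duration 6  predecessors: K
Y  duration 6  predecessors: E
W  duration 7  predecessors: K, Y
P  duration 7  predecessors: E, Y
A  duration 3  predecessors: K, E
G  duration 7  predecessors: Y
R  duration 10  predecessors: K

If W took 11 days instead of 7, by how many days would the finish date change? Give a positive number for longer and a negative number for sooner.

Actual critical path: K→E→Y→W = 8+6+6+7 = 27 ⇒ 27 days.
W is on the critical path; changing it to 11 makes that path 31 days.
The critical path is still K→E→Y→W; finish is now 31 days.
Change in finish: 31 − 27 = +4 days.

4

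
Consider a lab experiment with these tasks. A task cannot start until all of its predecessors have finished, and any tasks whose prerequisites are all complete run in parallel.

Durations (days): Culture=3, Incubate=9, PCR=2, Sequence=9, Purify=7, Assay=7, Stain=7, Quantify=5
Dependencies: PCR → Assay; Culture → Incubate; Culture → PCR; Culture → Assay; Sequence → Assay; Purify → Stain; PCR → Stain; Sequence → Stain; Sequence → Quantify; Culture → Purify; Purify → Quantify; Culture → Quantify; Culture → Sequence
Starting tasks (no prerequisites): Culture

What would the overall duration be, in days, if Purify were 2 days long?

Baseline: Culture→Sequence→Assay = 3+9+7 = 19 → 19 days.
The longest path through Purify is only 17 days, so Purify has float 2.
That remains the longest chain; total 19 days.

19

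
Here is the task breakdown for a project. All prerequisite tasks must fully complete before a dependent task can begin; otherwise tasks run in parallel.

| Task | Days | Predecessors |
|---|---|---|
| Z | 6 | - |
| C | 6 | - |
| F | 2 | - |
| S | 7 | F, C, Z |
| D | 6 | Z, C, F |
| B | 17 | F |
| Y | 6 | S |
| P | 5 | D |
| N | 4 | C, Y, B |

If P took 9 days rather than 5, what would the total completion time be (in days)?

23

Critical path before the change: Z→S→Y→N = 6+7+6+4 = 23 giving 23 days.
The longest path through P is only 17 days, so P has float 6.
No other chain overtakes it, so the finish is 23 days.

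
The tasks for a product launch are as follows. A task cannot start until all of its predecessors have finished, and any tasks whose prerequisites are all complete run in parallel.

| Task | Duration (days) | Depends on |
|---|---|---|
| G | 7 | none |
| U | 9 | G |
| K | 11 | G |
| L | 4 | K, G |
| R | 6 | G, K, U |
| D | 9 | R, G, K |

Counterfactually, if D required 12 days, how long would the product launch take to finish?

36

Critical path before the change: G→K→R→D = 7+11+6+9 = 33 giving 33 days.
Since D is critical, the +3 change carries straight to that chain (now 36 days).
The critical path is still G→K→R→D; finish is now 36 days.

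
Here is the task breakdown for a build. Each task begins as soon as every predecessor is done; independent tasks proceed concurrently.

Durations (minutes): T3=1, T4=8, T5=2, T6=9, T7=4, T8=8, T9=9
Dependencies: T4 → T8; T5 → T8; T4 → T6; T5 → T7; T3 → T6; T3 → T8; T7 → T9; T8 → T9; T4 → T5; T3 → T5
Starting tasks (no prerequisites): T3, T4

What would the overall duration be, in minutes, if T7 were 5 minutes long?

27

Actual critical path: T4→T5→T8→T9 = 8+2+8+9 = 27 ⇒ 27 minutes.
T7 has 4 minutes of float (longest path through it is 23).
The critical path is still T4→T5→T8→T9; finish is now 27 minutes.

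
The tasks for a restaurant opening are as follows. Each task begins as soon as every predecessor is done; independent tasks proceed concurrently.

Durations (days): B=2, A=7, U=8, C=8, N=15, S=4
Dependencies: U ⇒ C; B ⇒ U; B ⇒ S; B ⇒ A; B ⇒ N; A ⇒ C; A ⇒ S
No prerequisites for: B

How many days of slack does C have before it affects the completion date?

0

Critical path: B→U→C = 2+8+8 = 18, so the finish is 18 days.
Longest path through C: 18 days (earliest finish 18, latest finish 18).
Float = 18 − 18 = 0.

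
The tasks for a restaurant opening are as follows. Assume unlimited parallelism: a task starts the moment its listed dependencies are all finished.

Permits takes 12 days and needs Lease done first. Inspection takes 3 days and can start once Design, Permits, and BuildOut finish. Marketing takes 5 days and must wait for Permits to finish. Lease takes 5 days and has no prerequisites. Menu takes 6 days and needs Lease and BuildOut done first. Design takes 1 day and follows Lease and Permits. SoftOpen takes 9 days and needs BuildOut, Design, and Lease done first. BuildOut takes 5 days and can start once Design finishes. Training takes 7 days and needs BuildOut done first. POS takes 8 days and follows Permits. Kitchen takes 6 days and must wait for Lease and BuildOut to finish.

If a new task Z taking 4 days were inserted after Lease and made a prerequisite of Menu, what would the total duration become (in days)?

32

Originally the schedule takes 32 days.
With Z inserted, Menu now waits for max(Lease, BuildOut, Z).
New critical path: Lease→Permits→Design→BuildOut→SoftOpen = 5+12+1+5+9 = 32 ⇒ 32 days.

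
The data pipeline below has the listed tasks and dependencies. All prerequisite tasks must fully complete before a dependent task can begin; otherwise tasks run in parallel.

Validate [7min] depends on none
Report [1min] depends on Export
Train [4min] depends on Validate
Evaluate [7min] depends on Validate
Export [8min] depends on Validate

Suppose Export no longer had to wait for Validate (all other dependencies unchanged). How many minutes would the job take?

14

Original critical path: Validate→Export→Report = 7+8+1 = 16 ⇒ 16 minutes.
Without Validate→Export, Export's earliest start moves from 7 to 0.
New critical path: Validate→Evaluate = 7+7 = 14 ⇒ 14 minutes.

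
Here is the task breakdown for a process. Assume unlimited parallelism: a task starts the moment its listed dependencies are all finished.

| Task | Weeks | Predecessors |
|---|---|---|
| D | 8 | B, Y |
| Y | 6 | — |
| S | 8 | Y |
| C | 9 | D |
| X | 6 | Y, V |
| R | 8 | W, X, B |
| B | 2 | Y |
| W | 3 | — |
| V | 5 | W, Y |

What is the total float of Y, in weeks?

Critical path: Y→V→X→R = 6+5+6+8 = 25, so the finish is 25 weeks.
Longest path through Y: 25 weeks (earliest finish 6, latest finish 6).
Float = 25 − 25 = 0.

0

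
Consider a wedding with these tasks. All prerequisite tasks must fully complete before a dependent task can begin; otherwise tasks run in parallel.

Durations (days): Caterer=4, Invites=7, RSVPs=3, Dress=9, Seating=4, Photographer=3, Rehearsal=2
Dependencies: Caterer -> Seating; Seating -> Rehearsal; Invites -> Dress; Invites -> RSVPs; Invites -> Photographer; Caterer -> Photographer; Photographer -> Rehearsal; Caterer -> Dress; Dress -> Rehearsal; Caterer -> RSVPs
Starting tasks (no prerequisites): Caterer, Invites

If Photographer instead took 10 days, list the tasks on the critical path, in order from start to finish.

The binding path is Invites→Dress→Rehearsal = 7+9+2 = 18; finish at 18 days.
The longest path through Photographer is only 12 days, so Photographer has float 6.
New critical path: Invites→Photographer→Rehearsal = 7+10+2 = 19 ⇒ 19 days.

Invites, Photographer, Rehearsal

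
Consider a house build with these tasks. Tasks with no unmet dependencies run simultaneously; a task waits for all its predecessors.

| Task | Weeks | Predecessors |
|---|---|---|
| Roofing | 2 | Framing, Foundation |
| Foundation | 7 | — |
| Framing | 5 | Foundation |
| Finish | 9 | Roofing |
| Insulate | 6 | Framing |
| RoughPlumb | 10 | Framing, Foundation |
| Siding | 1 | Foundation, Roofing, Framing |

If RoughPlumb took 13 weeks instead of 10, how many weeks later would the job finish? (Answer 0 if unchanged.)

Actual critical path: Foundation→Framing→Roofing→Finish = 7+5+2+9 = 23 ⇒ 23 weeks.
RoughPlumb is off the critical path — its longest chain is 22 weeks, giving 1 of slack.
Now Foundation→Framing→RoughPlumb = 7+5+13 = 25 is longest, so the finish becomes 25 weeks.
Change in finish: 25 − 23 = +2 weeks.

2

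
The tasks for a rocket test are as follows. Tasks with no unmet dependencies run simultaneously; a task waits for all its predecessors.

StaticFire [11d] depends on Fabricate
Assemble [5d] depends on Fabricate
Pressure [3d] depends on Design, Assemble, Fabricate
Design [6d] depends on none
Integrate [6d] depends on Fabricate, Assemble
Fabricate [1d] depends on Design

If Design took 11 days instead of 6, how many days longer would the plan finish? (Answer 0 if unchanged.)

5

Actual critical path: Design→Fabricate→Assemble→Integrate = 6+1+5+6 = 18 ⇒ 18 days.
Design is on the critical path; changing it to 11 makes that path 23 days.
No other chain overtakes it, so the finish is 23 days.
Change in finish: 23 − 18 = +5 days.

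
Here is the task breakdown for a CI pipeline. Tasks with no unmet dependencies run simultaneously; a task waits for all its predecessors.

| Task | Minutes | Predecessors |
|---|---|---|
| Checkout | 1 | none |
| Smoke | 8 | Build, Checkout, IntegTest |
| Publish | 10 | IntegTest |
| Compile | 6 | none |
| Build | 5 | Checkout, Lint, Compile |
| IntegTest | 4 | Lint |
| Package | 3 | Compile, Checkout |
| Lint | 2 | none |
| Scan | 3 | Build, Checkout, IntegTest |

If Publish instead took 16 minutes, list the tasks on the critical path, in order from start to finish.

Lint, IntegTest, Publish

Actual critical path: Compile→Build→Smoke = 6+5+8 = 19 ⇒ 19 minutes.
Publish has 3 minutes of float (longest path through it is 16).
New critical path: Lint→IntegTest→Publish = 2+4+16 = 22 ⇒ 22 minutes.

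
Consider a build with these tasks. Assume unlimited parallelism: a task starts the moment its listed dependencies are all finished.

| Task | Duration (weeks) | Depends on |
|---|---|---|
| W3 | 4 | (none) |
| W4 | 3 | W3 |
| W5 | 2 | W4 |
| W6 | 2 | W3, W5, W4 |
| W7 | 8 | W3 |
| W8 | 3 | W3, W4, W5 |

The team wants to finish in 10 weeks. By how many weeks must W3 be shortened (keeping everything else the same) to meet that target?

Current finish: 12 weeks; target: 10.
W3 is on every critical path, so each week cut from W3 cuts the finish by one (this holds down to a finish of 9).
Need 12 − 10 = 2 weeks off W3 → W3 becomes 2 weeks, finish becomes 10.

2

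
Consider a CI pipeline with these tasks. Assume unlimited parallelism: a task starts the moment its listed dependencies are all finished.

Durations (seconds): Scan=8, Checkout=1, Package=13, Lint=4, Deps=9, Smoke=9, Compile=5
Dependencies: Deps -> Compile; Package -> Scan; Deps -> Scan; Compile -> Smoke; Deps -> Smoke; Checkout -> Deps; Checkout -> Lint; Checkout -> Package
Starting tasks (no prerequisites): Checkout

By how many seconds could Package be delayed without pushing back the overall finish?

Checkout→Deps→Compile→Smoke = 1+9+5+9 = 24 sets the makespan at 24 seconds.
Longest path through Package: 22 seconds (earliest finish 14, latest finish 16).
So Package can slip 16 − 14 = 2 seconds.

2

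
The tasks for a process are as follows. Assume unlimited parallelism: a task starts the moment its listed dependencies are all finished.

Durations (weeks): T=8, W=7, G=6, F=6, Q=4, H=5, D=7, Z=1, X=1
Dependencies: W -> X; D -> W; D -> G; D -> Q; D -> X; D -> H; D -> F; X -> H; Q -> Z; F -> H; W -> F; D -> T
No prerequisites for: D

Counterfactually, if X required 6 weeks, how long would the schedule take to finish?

25

As given, the longest chain is D→W→F→H = 7+7+6+5 = 25, so the finish is 25 weeks.
X is off the critical path — its longest chain is 20 weeks, giving 5 of slack.
The binding chain switches to D→W→X→H = 7+7+6+5 = 25; finish 25 weeks.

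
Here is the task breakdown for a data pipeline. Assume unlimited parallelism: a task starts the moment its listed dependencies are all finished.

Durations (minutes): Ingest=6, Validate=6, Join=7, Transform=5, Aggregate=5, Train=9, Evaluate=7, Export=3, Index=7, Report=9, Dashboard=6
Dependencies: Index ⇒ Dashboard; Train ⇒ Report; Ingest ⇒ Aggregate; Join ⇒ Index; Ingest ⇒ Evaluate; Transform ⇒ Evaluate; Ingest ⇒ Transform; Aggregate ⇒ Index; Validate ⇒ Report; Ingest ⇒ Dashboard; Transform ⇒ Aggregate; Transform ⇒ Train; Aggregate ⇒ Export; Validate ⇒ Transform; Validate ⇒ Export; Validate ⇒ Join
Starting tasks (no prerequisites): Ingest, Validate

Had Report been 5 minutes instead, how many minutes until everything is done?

29

Actual critical path: Ingest→Transform→Train→Report = 6+5+9+9 = 29 ⇒ 29 minutes.
Report lies on that path, so at 5 minutes the path becomes 25 minutes.
Now Ingest→Transform→Aggregate→Index→Dashboard = 6+5+5+7+6 = 29 is longest, so the finish becomes 29 minutes.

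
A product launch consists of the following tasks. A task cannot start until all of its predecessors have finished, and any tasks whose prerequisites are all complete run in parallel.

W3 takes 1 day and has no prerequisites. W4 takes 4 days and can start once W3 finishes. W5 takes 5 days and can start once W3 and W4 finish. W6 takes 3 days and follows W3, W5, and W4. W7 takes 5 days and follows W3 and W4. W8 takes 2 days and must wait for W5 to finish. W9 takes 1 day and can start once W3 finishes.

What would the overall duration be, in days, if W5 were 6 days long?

The binding path is W3→W4→W5→W6 = 1+4+5+3 = 13; finish at 13 days.
W5 is on the critical path; changing it to 6 makes that path 14 days.
No other chain overtakes it, so the finish is 14 days.

14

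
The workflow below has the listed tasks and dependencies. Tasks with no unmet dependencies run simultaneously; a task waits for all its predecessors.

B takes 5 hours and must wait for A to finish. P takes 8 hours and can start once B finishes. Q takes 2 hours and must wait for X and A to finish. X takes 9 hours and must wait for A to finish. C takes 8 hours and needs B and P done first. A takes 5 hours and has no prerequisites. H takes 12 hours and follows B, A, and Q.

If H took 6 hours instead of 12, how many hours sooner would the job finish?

The binding path is A→X→Q→H = 5+9+2+12 = 28; finish at 28 hours.
H lies on that path, so at 6 hours the path becomes 22 hours.
New critical path: A→B→P→C = 5+5+8+8 = 26 ⇒ 26 hours.
Change in finish: 26 − 28 = -2 hours.

2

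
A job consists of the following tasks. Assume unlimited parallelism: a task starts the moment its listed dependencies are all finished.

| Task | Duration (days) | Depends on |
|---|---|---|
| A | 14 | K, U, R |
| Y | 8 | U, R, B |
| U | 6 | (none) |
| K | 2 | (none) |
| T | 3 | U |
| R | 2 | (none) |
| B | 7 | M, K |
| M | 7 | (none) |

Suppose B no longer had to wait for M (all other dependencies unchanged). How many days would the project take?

20

Original critical path: M→B→Y = 7+7+8 = 22 ⇒ 22 days.
Without M→B, B's earliest start moves from 7 to 2.
New critical path: U→A = 6+14 = 20 ⇒ 20 days.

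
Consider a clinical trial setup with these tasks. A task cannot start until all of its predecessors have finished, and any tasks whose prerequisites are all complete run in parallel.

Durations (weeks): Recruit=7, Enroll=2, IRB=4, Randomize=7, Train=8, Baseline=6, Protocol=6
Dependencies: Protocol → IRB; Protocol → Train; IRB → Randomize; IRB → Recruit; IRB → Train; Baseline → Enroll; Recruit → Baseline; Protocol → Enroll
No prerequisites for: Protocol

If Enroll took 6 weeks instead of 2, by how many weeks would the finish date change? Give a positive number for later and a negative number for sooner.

4

Baseline: Protocol→IRB→Recruit→Baseline→Enroll = 6+4+7+6+2 = 25 → 25 weeks.
Enroll is on the critical path; changing it to 6 makes that path 29 weeks.
No other chain overtakes it, so the finish is 29 weeks.
Change in finish: 29 − 25 = +4 weeks.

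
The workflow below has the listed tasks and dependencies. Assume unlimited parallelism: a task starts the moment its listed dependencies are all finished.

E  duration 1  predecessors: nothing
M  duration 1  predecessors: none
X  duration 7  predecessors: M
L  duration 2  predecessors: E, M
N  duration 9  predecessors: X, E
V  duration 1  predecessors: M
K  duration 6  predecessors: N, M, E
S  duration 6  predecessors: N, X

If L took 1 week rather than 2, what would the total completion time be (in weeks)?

The binding path is M→X→N→S = 1+7+9+6 = 23; finish at 23 weeks.
L has 20 weeks of float (longest path through it is 3).
That remains the longest chain; total 23 weeks.

23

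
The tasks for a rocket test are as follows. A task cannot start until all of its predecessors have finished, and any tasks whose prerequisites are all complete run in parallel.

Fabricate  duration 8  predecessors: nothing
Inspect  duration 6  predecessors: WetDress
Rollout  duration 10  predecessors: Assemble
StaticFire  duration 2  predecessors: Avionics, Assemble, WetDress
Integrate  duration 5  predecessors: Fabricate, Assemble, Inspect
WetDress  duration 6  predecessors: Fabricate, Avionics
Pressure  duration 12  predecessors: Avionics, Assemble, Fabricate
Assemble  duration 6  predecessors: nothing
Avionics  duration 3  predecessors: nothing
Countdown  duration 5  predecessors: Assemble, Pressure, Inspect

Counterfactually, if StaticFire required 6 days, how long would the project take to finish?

25

The binding path is Fabricate→Pressure→Countdown = 8+12+5 = 25; finish at 25 days.
StaticFire has 9 days of float (longest path through it is 16).
The critical path is still Fabricate→Pressure→Countdown; finish is now 25 days.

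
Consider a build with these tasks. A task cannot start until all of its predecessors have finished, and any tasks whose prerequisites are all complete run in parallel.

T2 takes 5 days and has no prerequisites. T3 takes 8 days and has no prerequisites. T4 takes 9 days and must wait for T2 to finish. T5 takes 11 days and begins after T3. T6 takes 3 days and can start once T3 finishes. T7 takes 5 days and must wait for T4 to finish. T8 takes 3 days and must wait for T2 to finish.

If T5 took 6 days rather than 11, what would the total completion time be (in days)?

19

As given, the longest chain is T3→T5 = 8+11 = 19, so the finish is 19 days.
T5 is on the critical path; changing it to 6 makes that path 14 days.
New critical path: T2→T4→T7 = 5+9+5 = 19 ⇒ 19 days.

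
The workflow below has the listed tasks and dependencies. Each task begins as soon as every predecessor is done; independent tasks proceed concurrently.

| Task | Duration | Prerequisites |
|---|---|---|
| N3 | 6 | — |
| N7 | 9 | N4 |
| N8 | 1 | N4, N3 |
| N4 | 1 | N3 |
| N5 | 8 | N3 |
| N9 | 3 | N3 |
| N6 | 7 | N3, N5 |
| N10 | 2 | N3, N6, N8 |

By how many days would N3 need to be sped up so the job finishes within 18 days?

Current finish: 23 days; target: 18.
N3 is on every critical path, so each day cut from N3 cuts the finish by one (this holds down to a finish of 18).
Need 23 − 18 = 5 days off N3 → N3 becomes 1 day, finish becomes 18.

5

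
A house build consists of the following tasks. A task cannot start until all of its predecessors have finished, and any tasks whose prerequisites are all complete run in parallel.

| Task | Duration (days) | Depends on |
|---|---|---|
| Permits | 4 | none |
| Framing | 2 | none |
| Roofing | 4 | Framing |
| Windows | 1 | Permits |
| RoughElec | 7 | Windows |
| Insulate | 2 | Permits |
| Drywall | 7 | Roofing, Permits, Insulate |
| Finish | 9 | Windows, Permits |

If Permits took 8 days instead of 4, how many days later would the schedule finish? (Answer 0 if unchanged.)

Critical path before the change: Permits→Windows→Finish = 4+1+9 = 14 giving 14 days.
Since Permits is critical, the +4 change carries straight to that chain (now 18 days).
No other chain overtakes it, so the finish is 18 days.
Change in finish: 18 − 14 = +4 days.

4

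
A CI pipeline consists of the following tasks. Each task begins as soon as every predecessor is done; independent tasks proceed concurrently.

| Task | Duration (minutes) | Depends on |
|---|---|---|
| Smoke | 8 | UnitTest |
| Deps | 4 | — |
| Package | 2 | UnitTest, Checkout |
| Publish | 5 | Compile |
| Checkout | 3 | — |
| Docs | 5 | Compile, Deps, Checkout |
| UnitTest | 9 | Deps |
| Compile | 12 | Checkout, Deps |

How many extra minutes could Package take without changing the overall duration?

Critical path: Deps→Compile→Docs = 4+12+5 = 21, so the finish is 21 minutes.
Package finishes as early as 15 and must finish by 21.
Float = 21 − 15 = 6.

6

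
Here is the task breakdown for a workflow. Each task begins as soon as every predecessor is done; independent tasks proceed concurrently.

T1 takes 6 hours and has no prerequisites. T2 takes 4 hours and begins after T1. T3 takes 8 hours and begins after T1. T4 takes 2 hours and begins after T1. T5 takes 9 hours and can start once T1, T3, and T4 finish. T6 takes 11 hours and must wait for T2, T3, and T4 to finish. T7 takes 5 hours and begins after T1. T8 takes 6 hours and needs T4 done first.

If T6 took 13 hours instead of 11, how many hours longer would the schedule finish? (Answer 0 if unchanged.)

The binding path is T1→T3→T6 = 6+8+11 = 25; finish at 25 hours.
Since T6 is critical, the +2 change carries straight to that chain (now 27 hours).
The critical path is still T1→T3→T6; finish is now 27 hours.
Change in finish: 27 − 25 = +2 hours.

2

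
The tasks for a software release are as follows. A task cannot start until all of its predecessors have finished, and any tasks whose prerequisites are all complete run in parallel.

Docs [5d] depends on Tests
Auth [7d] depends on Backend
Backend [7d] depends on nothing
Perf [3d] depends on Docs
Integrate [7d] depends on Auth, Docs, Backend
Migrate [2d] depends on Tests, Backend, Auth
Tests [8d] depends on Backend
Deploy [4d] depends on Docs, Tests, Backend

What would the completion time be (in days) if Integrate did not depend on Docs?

24

Original critical path: Backend→Tests→Docs→Integrate = 7+8+5+7 = 27 ⇒ 27 days.
Without Docs→Integrate, Integrate's earliest start moves from 20 to 14.
New critical path: Backend→Tests→Docs→Deploy = 7+8+5+4 = 24 ⇒ 24 days.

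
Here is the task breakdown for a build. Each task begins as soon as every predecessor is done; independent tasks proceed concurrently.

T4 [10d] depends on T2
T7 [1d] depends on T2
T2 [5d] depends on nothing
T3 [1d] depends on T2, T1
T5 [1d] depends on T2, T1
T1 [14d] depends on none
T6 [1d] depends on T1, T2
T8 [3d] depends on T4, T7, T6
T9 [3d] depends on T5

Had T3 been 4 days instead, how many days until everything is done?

18

As given, the longest chain is T1→T5→T9 = 14+1+3 = 18, so the finish is 18 days.
The longest path through T3 is only 15 days, so T3 has float 3.
The binding chain switches to T1→T3 = 14+4 = 18; finish 18 days.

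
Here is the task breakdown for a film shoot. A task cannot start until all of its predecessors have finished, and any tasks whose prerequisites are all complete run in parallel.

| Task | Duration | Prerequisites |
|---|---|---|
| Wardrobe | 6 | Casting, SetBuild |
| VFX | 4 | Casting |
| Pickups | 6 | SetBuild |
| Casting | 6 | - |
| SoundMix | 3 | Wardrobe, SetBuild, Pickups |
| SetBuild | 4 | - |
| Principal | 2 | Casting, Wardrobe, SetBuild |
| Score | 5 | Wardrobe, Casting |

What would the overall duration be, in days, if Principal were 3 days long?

Critical path before the change: Casting→Wardrobe→Score = 6+6+5 = 17 giving 17 days.
The longest path through Principal is only 14 days, so Principal has float 3.
That remains the longest chain; total 17 days.

17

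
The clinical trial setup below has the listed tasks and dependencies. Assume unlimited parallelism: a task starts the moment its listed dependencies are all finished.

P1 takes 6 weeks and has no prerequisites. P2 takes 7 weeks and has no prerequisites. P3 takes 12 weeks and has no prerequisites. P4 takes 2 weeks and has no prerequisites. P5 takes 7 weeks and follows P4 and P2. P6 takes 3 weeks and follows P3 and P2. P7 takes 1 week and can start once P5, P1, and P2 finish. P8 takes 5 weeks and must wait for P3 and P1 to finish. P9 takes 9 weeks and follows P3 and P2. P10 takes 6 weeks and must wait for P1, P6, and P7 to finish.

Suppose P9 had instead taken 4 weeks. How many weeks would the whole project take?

Critical path before the change: P3→P9 = 12+9 = 21 giving 21 weeks.
P9 is on the critical path; changing it to 4 makes that path 16 weeks.
The binding chain switches to P2→P5→P7→P10 = 7+7+1+6 = 21; finish 21 weeks.

21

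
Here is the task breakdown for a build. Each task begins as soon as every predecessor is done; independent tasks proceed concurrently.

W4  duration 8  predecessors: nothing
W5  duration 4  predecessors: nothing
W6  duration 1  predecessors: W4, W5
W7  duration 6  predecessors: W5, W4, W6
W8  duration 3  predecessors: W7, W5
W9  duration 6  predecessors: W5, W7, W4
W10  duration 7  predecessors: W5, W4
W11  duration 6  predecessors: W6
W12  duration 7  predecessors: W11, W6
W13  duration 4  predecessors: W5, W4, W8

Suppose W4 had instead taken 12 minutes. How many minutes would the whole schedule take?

26

Critical path before the change: W4→W6→W7→W8→W13 = 8+1+6+3+4 = 22 giving 22 minutes.
W4 lies on that path, so at 12 minutes the path becomes 26 minutes.
The critical path is still W4→W6→W7→W8→W13; finish is now 26 minutes.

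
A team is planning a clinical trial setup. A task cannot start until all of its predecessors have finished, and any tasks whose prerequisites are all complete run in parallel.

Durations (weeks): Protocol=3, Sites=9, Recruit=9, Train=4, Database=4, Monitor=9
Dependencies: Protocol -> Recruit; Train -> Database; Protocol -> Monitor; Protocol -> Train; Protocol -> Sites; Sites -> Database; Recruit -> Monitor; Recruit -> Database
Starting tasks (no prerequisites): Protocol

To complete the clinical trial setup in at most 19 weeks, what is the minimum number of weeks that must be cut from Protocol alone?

2

Current finish: 21 weeks; target: 19.
Protocol is on every critical path, so each week cut from Protocol cuts the finish by one (this holds down to a finish of 19).
Need 21 − 19 = 2 weeks off Protocol → Protocol becomes 1 week, finish becomes 19.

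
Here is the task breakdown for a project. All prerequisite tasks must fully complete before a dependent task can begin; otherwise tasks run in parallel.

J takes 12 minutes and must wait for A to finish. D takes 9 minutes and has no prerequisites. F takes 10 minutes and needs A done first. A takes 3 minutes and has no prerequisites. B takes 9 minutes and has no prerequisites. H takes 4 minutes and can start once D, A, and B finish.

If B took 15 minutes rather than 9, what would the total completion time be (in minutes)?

19

Critical path before the change: A→J = 3+12 = 15 giving 15 minutes.
B has 2 minutes of float (longest path through it is 13).
Now B→H = 15+4 = 19 is longest, so the finish becomes 19 minutes.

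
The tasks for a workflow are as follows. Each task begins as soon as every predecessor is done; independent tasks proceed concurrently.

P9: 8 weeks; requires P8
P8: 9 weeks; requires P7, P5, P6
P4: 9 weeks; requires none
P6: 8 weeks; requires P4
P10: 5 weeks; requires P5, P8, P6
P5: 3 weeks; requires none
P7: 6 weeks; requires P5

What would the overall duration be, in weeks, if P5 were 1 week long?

Critical path before the change: P4→P6→P8→P9 = 9+8+9+8 = 34 giving 34 weeks.
The longest path through P5 is only 26 weeks, so P5 has float 8.
The critical path is still P4→P6→P8→P9; finish is now 34 weeks.

34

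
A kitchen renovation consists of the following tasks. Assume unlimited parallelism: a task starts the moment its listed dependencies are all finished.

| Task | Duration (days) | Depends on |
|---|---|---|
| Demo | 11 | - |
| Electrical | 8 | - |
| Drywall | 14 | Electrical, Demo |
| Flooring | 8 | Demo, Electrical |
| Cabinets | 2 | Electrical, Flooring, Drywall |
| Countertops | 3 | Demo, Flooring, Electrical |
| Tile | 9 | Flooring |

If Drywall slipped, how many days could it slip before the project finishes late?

1

The longest chain is Demo→Flooring→Tile = 11+8+9 = 28; overall finish 28 days.
Longest path through Drywall: 27 days (earliest finish 25, latest finish 26).
Slack of Drywall = 12 − 11 = 1 day.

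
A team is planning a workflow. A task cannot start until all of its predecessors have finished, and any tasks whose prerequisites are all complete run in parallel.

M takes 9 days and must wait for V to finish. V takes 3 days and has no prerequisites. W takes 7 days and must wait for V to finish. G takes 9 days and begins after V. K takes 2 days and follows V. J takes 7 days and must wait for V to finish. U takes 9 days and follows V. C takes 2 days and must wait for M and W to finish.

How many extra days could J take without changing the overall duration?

4

Critical path: V→M→C = 3+9+2 = 14, so the finish is 14 days.
J finishes as early as 10 and must finish by 14.
So J can slip 14 − 10 = 4 days.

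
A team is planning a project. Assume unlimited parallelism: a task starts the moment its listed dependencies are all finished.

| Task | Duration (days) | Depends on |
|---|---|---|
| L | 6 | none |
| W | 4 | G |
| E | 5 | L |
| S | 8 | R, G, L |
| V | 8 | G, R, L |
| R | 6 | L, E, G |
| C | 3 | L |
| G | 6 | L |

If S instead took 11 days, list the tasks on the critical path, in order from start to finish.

Baseline: L→G→R→S = 6+6+6+8 = 26 → 26 days.
S lies on that path, so at 11 days the path becomes 29 days.
No other chain overtakes it, so the finish is 29 days.

L, G, R, S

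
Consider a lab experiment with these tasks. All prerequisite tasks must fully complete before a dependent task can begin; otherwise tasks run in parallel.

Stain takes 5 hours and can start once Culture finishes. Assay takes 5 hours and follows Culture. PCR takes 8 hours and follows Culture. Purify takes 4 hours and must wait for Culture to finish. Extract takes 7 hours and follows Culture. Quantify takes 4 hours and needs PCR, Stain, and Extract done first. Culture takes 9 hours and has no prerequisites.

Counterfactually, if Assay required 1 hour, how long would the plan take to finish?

21

Baseline: Culture→PCR→Quantify = 9+8+4 = 21 → 21 hours.
Assay is off the critical path — its longest chain is 14 hours, giving 7 of slack.
The critical path is still Culture→PCR→Quantify; finish is now 21 hours.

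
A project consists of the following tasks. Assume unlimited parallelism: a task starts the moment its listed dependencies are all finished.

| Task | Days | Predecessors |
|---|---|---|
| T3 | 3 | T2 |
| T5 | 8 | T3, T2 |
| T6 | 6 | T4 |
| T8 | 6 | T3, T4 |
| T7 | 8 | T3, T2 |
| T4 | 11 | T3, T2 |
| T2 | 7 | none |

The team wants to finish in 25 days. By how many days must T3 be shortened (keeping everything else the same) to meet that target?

Current finish: 27 days; target: 25.
T3 is on every critical path, so each day cut from T3 cuts the finish by one (this holds down to a finish of 25).
Need 27 − 25 = 2 days off T3 → T3 becomes 1 day, finish becomes 25.

2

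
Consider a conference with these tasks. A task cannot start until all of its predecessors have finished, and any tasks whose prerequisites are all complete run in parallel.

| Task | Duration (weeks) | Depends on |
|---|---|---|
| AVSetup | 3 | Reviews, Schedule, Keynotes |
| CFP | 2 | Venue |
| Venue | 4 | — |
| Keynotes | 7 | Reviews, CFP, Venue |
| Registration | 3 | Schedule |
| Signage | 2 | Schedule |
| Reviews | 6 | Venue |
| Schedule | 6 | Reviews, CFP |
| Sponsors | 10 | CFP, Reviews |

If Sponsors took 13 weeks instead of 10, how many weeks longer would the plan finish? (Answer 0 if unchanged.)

As given, the longest chain is Venue→Reviews→Sponsors = 4+6+10 = 20, so the finish is 20 weeks.
Sponsors lies on that path, so at 13 weeks the path becomes 23 weeks.
No other chain overtakes it, so the finish is 23 weeks.
Change in finish: 23 − 20 = +3 weeks.

3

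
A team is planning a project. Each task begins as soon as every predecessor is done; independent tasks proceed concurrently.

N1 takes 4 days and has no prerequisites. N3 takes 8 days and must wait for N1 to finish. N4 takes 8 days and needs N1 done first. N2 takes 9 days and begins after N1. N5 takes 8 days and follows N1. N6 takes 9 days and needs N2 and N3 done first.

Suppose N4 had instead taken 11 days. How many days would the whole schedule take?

22

The binding path is N1→N2→N6 = 4+9+9 = 22; finish at 22 days.
The longest path through N4 is only 12 days, so N4 has float 10.
No other chain overtakes it, so the finish is 22 days.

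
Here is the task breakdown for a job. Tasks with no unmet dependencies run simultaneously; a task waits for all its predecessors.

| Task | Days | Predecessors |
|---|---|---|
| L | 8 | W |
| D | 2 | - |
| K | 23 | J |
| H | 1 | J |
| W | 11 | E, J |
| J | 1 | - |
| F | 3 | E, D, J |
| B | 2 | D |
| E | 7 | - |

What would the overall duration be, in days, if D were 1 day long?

The binding path is E→W→L = 7+11+8 = 26; finish at 26 days.
D is off the critical path — its longest chain is 5 days, giving 21 of slack.
That remains the longest chain; total 26 days.

26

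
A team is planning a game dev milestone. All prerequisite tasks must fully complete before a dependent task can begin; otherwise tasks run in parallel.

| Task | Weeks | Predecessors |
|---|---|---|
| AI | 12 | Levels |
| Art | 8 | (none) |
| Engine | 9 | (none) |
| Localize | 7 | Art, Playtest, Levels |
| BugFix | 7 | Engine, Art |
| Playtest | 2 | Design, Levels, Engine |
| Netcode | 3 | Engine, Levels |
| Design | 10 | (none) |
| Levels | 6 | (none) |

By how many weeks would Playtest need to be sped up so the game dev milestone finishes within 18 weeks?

1

Current finish: 19 weeks; target: 18.
Playtest is on every critical path, so each week cut from Playtest cuts the finish by one (this holds down to a finish of 18).
Need 19 − 18 = 1 week off Playtest → Playtest becomes 1 week, finish becomes 18.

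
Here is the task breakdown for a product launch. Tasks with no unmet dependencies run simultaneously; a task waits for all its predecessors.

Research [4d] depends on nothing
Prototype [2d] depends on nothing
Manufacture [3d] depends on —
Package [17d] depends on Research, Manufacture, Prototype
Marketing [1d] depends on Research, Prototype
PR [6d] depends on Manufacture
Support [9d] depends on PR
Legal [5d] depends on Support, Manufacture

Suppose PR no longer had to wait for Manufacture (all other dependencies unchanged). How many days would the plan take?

21

Original critical path: Manufacture→PR→Support→Legal = 3+6+9+5 = 23 ⇒ 23 days.
Without Manufacture→PR, PR's earliest start moves from 3 to 0.
New critical path: Research→Package = 4+17 = 21 ⇒ 21 days.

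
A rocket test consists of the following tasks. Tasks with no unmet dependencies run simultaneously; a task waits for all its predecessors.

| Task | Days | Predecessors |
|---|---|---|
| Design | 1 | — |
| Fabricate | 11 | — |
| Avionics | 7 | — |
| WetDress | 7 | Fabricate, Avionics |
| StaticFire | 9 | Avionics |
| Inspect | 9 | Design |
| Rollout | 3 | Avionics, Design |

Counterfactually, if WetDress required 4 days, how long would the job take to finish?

Actual critical path: Fabricate→WetDress = 11+7 = 18 ⇒ 18 days.
Since WetDress is critical, the -3 change carries straight to that chain (now 15 days).
Now Avionics→StaticFire = 7+9 = 16 is longest, so the finish becomes 16 days.

16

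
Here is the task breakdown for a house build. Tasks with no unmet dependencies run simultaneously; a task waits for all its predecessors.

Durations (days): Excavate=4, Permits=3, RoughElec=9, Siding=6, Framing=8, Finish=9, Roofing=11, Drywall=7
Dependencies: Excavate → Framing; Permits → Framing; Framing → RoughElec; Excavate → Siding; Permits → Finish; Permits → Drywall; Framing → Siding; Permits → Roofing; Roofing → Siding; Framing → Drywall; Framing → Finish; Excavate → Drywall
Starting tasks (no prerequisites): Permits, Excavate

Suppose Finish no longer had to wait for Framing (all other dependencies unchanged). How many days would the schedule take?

21

Original critical path: Excavate→Framing→RoughElec = 4+8+9 = 21 ⇒ 21 days.
Without Framing→Finish, Finish's earliest start moves from 12 to 3.
The longest chain is now Excavate→Framing→RoughElec = 4+8+9 = 21, so the schedule takes 21 days.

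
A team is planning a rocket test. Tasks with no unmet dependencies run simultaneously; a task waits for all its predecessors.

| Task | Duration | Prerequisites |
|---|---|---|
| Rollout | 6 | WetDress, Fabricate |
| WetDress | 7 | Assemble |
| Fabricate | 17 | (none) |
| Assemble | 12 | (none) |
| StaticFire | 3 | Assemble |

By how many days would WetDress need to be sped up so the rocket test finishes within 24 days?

1

Current finish: 25 days; target: 24.
WetDress is on every critical path, so each day cut from WetDress cuts the finish by one (this holds down to a finish of 23).
Need 25 − 24 = 1 day off WetDress → WetDress becomes 6 days, finish becomes 24.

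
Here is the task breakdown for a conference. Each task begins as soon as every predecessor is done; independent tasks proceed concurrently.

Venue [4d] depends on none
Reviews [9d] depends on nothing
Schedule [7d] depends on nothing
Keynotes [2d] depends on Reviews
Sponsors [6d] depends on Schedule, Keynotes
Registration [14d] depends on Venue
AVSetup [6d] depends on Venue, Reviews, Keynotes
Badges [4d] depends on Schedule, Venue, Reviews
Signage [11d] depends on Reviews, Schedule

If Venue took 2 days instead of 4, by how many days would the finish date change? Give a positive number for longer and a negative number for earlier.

As given, the longest chain is Reviews→Signage = 9+11 = 20, so the finish is 20 days.
Venue has 2 days of float (longest path through it is 18).
That remains the longest chain; total 20 days.
Change in finish: 20 − 20 = +0 days.

0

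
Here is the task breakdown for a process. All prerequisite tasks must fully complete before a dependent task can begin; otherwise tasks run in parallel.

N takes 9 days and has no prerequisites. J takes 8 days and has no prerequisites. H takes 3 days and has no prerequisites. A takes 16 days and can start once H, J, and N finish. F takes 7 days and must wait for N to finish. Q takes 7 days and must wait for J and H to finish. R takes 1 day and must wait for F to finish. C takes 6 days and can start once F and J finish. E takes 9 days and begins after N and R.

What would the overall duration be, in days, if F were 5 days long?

25

The binding path is N→F→R→E = 9+7+1+9 = 26; finish at 26 days.
F lies on that path, so at 5 days the path becomes 24 days.
Now N→A = 9+16 = 25 is longest, so the finish becomes 25 days.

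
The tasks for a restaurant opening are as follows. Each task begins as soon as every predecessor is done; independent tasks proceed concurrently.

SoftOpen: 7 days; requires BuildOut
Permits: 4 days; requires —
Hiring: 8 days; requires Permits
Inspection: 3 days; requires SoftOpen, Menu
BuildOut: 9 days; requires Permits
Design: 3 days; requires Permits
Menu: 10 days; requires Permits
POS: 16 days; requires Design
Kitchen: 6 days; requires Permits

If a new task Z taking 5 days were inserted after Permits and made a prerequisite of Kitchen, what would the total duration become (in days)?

23

Originally the plan takes 23 days.
With Z inserted, Kitchen now waits for max(Permits, Z).
New critical path: Permits→Design→POS = 4+3+16 = 23 ⇒ 23 days.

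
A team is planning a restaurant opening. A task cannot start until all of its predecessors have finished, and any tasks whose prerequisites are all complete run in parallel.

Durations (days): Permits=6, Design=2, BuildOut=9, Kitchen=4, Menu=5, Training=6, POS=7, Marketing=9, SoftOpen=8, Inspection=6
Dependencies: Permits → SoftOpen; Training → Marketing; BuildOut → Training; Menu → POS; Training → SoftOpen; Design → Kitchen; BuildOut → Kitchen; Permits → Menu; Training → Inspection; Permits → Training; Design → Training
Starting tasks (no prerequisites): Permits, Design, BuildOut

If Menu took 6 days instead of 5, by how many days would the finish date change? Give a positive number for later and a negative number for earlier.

Critical path before the change: BuildOut→Training→Marketing = 9+6+9 = 24 giving 24 days.
The longest path through Menu is only 18 days, so Menu has float 6.
The critical path is still BuildOut→Training→Marketing; finish is now 24 days.
Change in finish: 24 − 24 = +0 days.

0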